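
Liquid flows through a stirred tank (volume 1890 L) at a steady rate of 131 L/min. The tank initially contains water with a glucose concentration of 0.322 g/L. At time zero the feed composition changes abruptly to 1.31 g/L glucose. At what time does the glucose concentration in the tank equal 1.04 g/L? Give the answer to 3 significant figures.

Species balance: V dC/dt = Q(C_in − C) ⇒ τ = V/Q = 14.427 min.
C(t) = C_in + (C₀ − C_in) e^(−t/τ). Set C = 1.04 and solve for t:
e^(−t/τ) = (C − C_in)/(C₀ − C_in) = (1.04 − 1.31)/(0.322 − 1.31) = 0.27328
t = −τ ln(…) = 14.427 × 1.2973 = 18.716 min.

18.7 min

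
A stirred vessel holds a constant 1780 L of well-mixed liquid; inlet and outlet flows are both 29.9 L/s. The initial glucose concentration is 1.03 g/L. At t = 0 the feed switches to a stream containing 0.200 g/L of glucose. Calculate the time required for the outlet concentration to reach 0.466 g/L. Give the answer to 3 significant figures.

67.7 s

Species balance: V dC/dt = Q(C_in − C) ⇒ τ = V/Q = 59.532 s.
C(t) = C_in + (C₀ − C_in) e^(−t/τ). Set C = 0.466 and solve for t:
e^(−t/τ) = (C − C_in)/(C₀ − C_in) = (0.466 − 0.200)/(1.03 − 0.200) = 0.32048
t = −τ ln(…) = 59.532 × 1.1379 = 67.743 s.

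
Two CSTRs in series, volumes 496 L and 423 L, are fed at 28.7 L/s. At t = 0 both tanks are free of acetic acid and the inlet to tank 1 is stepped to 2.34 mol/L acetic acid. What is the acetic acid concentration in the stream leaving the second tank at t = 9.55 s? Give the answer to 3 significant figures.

Each tank obeys Vᵢ dCᵢ/dt = Q(Cᵢ₋₁ − Cᵢ), so τᵢ = Vᵢ/Q.
τ₁ = 496/28.7 = 17.282 s; τ₂ = 423/28.7 = 14.739 s.
Solving the cascade with C₁(0)=C₂(0)=0 gives C₂(t) = C_in[1 − (τ₁ e^(−t/τ₁) − τ₂ e^(−t/τ₂))/(τ₁ − τ₂)].
At t = 9.55: e^(−t/τ₁) = 0.57546, e^(−t/τ₂) = 0.52311.
C₂ = 2.34·[1 − (17.282·0.57546 − 14.739·0.52311)/(2.5436)] = 2.34·0.12124 = 0.28371 mol/L.

0.284 mol/L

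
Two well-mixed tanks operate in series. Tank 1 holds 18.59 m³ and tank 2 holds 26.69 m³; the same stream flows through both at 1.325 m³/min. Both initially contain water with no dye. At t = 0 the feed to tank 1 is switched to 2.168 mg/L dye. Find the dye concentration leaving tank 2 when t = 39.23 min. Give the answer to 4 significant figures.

1.453 mg/L

Species balance on tank i: dCᵢ/dt = (Cᵢ₋₁ − Cᵢ)/τᵢ with τᵢ = Vᵢ/Q.
τ₁ = 18.59/1.325 = 14.0302 min; τ₂ = 26.69/1.325 = 20.1434 min.
Solving the cascade with C₁(0)=C₂(0)=0 gives C₂(t) = C_in[1 − (τ₁ e^(−t/τ₁) − τ₂ e^(−t/τ₂))/(τ₁ − τ₂)].
At t = 39.23: e^(−t/τ₁) = 0.0610469, e^(−t/τ₂) = 0.142625.
C₂ = 2.168·[1 − (14.0302·0.0610469 − 20.1434·0.142625)/(-6.11321)] = 2.168·0.670148 = 1.45288 mg/L.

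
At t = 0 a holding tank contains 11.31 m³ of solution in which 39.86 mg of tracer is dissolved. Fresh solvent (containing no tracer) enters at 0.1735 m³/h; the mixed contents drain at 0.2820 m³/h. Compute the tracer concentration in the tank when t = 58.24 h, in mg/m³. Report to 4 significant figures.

0.9527 mg/m³

Total volume: dV/dt = Q_in − Q_out = -0.108500 m³/h, so V(t) = 11.31 − 0.108500 t and V(58.24) = 4.99096 m³.
Solute balance: dm/dt = 0 − Q_out C = −Q_out m/V(t).
dm/m = −Q_out dt/(V₀ − 0.108500 t); integrating gives ln(m/m₀) = −(Q_out/(Q_in−Q_out)) ln(V/V₀).
m = m₀ (V₀/V)^(Q_out/(Q_in−Q_out)) = 39.86 × (11.31/4.99096)^(-2.59908) = 4.75489 mg.
C = m/V = 4.75489/4.99096 = 0.952701 mg/m³.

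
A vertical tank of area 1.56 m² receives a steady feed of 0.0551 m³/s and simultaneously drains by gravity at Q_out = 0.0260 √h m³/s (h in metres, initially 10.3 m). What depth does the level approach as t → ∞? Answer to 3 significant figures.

Level balance: A dh/dt = 0.0551 − 0.0260 √h. Setting dh/dt = 0:
Q_in = 0.0260 √h_ss ⇒ √h_ss = 0.0551/0.0260 = 2.1192.
h_ss = 2.1192² = 4.4911 m. (Since h₀ = 10.3 m > h_ss, the level will fall toward this value.)

4.49 m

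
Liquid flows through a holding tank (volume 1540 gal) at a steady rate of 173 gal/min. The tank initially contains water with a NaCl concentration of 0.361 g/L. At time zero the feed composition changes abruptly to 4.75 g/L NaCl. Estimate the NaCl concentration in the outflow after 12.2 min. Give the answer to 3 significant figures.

Species balance on the tank: V dC/dt = Q(C_in − C).
So dC/dt = (C_in − C)/τ with τ = V/Q = 1540/173 = 8.9017 min.
This is linear first-order; C(t) = C_in + (C₀ − C_in) e^(−t/τ).
C(12.2) = 4.75 + (0.361 − 4.75)·e^(−12.2/8.9017) = 4.75 + (-4.3890)·0.25397 = 3.6353 g/L.

3.64 g/L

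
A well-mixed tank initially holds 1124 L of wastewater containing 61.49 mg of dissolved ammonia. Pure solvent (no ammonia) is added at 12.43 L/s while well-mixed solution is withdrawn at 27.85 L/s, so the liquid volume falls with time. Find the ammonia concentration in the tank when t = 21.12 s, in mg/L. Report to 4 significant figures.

Let m(t) be the amount of ammonia. Volume: V(t) = V₀ + (Q_in − Q_out) t = 1124 − 15.4200 t; V(21.12) = 798.330 L.
No ammonia enters, so dm/dt = −Q_out · (m/V).
dm/m = −Q_out dt/(V₀ − 15.4200 t); integrating gives ln(m/m₀) = −(Q_out/(Q_in−Q_out)) ln(V/V₀).
m = m₀ (V₀/V)^(Q_out/(Q_in−Q_out)) = 61.49 × (1124/798.330)^(-1.80610) = 33.1472 mg.
C = m/V = 33.1472/798.330 = 0.0415207 mg/L.

0.04152 mg/L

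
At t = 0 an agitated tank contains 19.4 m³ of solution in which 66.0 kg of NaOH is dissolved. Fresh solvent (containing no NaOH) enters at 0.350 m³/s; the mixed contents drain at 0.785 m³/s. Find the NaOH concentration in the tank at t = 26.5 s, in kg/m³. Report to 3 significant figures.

1.65 kg/m³

Total volume: dV/dt = Q_in − Q_out = -0.43500 m³/s, so V(t) = 19.4 − 0.43500 t and V(26.5) = 7.8725 m³.
Solute balance: dm/dt = 0 − Q_out C = −Q_out m/V(t).
Separate: dm/m = −Q_out dt/V(t) ⇒ ln(m/m₀) = −(Q_out/(Q_in−Q_out)) ln(V/V₀).
m = m₀ (V₀/V)^(Q_out/(Q_in−Q_out)) = 66.0 × (19.4/7.8725)^(-1.8046) = 12.963 kg.
C = m/V = 12.963/7.8725 = 1.6466 kg/m³.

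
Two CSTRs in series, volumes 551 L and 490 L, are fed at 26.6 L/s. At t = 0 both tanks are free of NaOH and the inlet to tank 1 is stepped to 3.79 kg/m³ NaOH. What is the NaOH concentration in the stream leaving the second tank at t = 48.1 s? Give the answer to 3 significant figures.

2.67 kg/m³

Time constants: τᵢ = Vᵢ/Q for each well-mixed tank.
τ₁ = 551/26.6 = 20.714 s; τ₂ = 490/26.6 = 18.421 s.
Tank 1: C₁ = C_in(1 − e^(−t/τ₁)). Tank 2 (τ₁ ≠ τ₂): C₂ = C_in[1 − (τ₁ e^(−t/τ₁) − τ₂ e^(−t/τ₂))/(τ₁ − τ₂)].
At t = 48.1: e^(−t/τ₁) = 0.098070, e^(−t/τ₂) = 0.073451.
C₂ = 3.79·[1 − (20.714·0.098070 − 18.421·0.073451)/(2.2932)] = 3.79·0.70416 = 2.6688 kg/m³.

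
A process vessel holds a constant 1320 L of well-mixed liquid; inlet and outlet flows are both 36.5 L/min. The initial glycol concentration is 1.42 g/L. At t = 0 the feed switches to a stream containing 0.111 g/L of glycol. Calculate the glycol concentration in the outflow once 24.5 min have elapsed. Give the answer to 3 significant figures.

0.776 g/L

Species balance on the tank: V dC/dt = Q(C_in − C).
So dC/dt = (C_in − C)/τ with τ = V/Q = 1320/36.5 = 36.164 min.
C approaches C_in exponentially: C(t) = C_in + (C₀ − C_in) e^(−t/τ).
C(24.5) = 0.111 + (1.42 − 0.111)·e^(−24.5/36.164) = 0.111 + (1.3090)·0.50790 = 0.77585 g/L.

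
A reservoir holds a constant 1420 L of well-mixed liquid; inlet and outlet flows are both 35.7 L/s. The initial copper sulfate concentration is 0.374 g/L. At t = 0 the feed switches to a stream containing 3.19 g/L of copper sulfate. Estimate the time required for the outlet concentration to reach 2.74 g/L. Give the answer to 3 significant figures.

72.9 s

Species balance: V dC/dt = Q(C_in − C) ⇒ τ = V/Q = 39.776 s.
C(t) = C_in + (C₀ − C_in) e^(−t/τ). Set C = 2.74 and solve for t:
e^(−t/τ) = (C − C_in)/(C₀ − C_in) = (2.74 − 3.19)/(0.374 − 3.19) = 0.15980
t = −τ ln(…) = 39.776 × 1.8338 = 72.942 s.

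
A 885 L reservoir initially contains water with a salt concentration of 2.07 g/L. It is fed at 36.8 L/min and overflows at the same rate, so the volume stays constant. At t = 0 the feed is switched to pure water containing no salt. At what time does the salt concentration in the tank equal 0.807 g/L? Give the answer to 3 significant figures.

Species balance on the tank: V dC/dt = Q(C_in − C), so τ = V/Q = 24.049 min.
C(t) = C_in + (C₀ − C_in) e^(−t/τ). Set C = 0.807 and solve for t:
e^(−t/τ) = (C − C_in)/(C₀ − C_in) = (0.807 − 0)/(2.07 − 0) = 0.38986
t = −τ ln(…) = 24.049 × 0.94198 = 22.654 min.

22.7 min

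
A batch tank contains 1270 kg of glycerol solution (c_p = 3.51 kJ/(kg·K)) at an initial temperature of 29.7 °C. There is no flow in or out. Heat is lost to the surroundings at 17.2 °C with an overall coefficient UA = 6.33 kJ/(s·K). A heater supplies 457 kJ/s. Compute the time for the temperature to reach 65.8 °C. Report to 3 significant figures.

654 s

M c_p dT/dt = −UA(T − T_amb) + Q̇.
τ = M c_p/UA = 704.22 s; T_ss = T_amb + Q̇/UA = 17.2 + 457/6.33 = 89.396 °C.
T(t) = T_ss + (T₀ − T_ss)e^(−t/τ); set T = 65.8:
t = −τ ln[(T − T_ss)/(T₀ − T_ss)] = −704.22 · ln(0.39527) = 653.65 s.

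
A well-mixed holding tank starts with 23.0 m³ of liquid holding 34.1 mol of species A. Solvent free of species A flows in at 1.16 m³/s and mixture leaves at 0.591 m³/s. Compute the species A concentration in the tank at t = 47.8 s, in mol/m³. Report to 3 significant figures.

0.302 mol/m³

Total volume: dV/dt = Q_in − Q_out = 0.56900 m³/s, so V(t) = 23.0 + 0.56900 t and V(47.8) = 50.198 m³.
Solute balance: dm/dt = 0 − Q_out C = −Q_out m/V(t).
dm/m = −Q_out dt/(V₀ + 0.56900 t); integrating gives ln(m/m₀) = −(Q_out/(Q_in−Q_out)) ln(V/V₀).
m = m₀ (V₀/V)^(Q_out/(Q_in−Q_out)) = 34.1 × (23.0/50.198)^(1.0387) = 15.160 mol.
C = m/V = 15.160/50.198 = 0.30200 mol/m³.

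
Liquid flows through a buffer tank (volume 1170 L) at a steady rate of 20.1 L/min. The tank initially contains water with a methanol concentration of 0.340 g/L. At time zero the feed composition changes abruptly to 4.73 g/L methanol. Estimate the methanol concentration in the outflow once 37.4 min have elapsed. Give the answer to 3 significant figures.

Unsteady species balance (constant V, well mixed): V dC/dt = Q(C_in − C).
Rewrite as dC/dt + C/τ = C_in/τ, τ = V/Q = 58.209 min.
Integrating: C(t) = C_in + (C₀ − C_in) e^(−t/τ).
C(37.4) = 4.73 + (0.340 − 4.73)·e^(−37.4/58.209) = 4.73 + (-4.3900)·0.52597 = 2.4210 g/L.

2.42 g/L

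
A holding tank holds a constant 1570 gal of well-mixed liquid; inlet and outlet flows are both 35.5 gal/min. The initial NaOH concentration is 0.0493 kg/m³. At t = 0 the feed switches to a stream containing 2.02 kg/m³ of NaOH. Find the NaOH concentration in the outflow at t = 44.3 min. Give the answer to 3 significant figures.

Species balance on the tank: V dC/dt = Q(C_in − C).
Rewrite as dC/dt + C/τ = C_in/τ, τ = V/Q = 44.225 min.
Integrating: C(t) = C_in + (C₀ − C_in) e^(−t/τ).
C(44.3) = 2.02 + (0.0493 − 2.02)·e^(−44.3/44.225) = 2.02 + (-1.9707)·0.36726 = 1.2962 kg/m³.

1.30 kg/m³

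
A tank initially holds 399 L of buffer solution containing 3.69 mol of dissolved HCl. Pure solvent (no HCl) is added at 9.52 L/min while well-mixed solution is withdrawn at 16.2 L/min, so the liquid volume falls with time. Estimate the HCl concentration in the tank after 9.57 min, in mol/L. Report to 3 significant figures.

0.00721 mol/L

Total volume: dV/dt = Q_in − Q_out = -6.6800 L/min, so V(t) = 399 − 6.6800 t and V(9.57) = 335.07 L.
Solute balance: dm/dt = 0 − Q_out C = −Q_out m/V(t).
dm/m = −Q_out dt/(V₀ − 6.6800 t); integrating gives ln(m/m₀) = −(Q_out/(Q_in−Q_out)) ln(V/V₀).
m = m₀ (V₀/V)^(Q_out/(Q_in−Q_out)) = 3.69 × (399/335.07)^(-2.4251) = 2.4161 mol.
C = m/V = 2.4161/335.07 = 0.0072107 mol/L.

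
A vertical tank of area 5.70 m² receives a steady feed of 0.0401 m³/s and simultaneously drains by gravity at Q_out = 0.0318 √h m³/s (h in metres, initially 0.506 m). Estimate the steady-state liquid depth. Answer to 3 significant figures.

1.59 m

Level balance: A dh/dt = 0.0401 − 0.0318 √h. Setting dh/dt = 0:
Q_in = 0.0318 √h_ss ⇒ √h_ss = 0.0401/0.0318 = 1.2610.
h_ss = 1.2610² = 1.5901 m. (Since h₀ = 0.506 m < h_ss, the level will rise toward this value.)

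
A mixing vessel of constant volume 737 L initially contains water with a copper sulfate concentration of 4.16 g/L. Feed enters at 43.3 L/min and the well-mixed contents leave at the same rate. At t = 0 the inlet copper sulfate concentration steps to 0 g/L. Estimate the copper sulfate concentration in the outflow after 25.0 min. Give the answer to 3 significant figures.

Transient balance on the dissolved component: V dC/dt = Q(C_in − C).
Rewrite as dC/dt + C/τ = C_in/τ, τ = V/Q = 17.021 min.
Integrating: C(t) = C_in + (C₀ − C_in) e^(−t/τ).
C(25.0) = 0 + (4.16 − 0)·e^(−25.0/17.021) = 0 + (4.1600)·0.23020 = 0.95765 g/L.

0.958 g/L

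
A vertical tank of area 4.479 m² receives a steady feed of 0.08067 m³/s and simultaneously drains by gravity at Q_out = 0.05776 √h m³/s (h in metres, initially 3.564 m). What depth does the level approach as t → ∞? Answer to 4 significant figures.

1.951 m

Accumulation of liquid (constant cross-section A): A dh/dt = Q_in − 0.05776 √h. At steady state dh/dt = 0:
Q_in = 0.05776 √h_ss ⇒ √h_ss = 0.08067/0.05776 = 1.39664.
h_ss = 1.39664² = 1.95061 m. (Since h₀ = 3.564 m > h_ss, the level will fall toward this value.)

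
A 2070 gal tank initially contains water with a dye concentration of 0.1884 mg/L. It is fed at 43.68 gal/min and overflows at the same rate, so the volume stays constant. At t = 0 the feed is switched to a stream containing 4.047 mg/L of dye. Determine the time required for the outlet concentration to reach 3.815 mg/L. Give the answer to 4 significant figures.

133.2 min

Species balance: V dC/dt = Q(C_in − C) ⇒ τ = V/Q = 47.3901 min.
C(t) = C_in + (C₀ − C_in) e^(−t/τ). Set C = 3.815 and solve for t:
e^(−t/τ) = (C − C_in)/(C₀ − C_in) = (3.815 − 4.047)/(0.1884 − 4.047) = 0.0601254
t = −τ ln(…) = 47.3901 × 2.81132 = 133.229 min.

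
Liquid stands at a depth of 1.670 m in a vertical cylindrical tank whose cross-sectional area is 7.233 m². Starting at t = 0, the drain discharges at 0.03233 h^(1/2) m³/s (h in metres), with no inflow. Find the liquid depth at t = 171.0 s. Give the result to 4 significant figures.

0.8283 m

A dh/dt = −Q_out = −0.03233 √h.
∫ h^(−1/2) dh = −(0.03233/A) ∫ dt, giving 2√h = 2√h₀ − (0.03233/A) t.
√h = √1.670 − 0.03233·171.0/(2·7.233) = 1.29228 − 0.382167 = 0.910118.
h = 0.910118² = 0.828314 m.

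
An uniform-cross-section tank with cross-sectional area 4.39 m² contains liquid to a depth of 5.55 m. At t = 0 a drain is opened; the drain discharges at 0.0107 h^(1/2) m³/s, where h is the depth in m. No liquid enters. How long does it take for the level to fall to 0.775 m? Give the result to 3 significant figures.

A dh/dt = −Q_out = −0.0107 √h.
Separate and integrate: 2(√h − √h₀) = −(0.0107/A) t.
t = 2A(√h₀ − √h)/0.0107 = 2·4.39·(√5.55 − √0.775)/0.0107
  = 8.7800 × (2.3558 − 0.88034) / 0.0107 = 1210.7 s.

1210 s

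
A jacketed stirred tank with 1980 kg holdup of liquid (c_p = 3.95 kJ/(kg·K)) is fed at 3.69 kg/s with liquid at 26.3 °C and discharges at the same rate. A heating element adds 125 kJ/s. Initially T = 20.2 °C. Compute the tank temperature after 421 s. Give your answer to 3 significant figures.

Heat balance on the well-mixed liquid: M c_p dT/dt = ṁ c_p (T_in − T) + 125.
τ = M/ṁ = 536.59 s; T_ss = T_in + Q̇/(ṁ c_p) = 26.3 + 125/(3.69·3.95) = 34.876 °C.
This is linear first-order; T(t) = T_ss + (T₀ − T_ss) e^(−t/τ).
T(421) = 34.876 + (-14.676)·e^(−421/536.59) = 34.876 + (-14.676)·0.45631 = 28.179 °C.

28.2 °C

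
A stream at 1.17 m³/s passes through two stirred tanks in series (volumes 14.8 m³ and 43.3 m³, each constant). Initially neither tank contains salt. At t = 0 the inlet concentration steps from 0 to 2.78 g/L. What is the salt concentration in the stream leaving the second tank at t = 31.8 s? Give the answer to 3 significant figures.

Each tank obeys Vᵢ dCᵢ/dt = Q(Cᵢ₋₁ − Cᵢ), so τᵢ = Vᵢ/Q.
τ₁ = 14.8/1.17 = 12.650 s; τ₂ = 43.3/1.17 = 37.009 s.
Solving the cascade with C₁(0)=C₂(0)=0 gives C₂(t) = C_in[1 − (τ₁ e^(−t/τ₁) − τ₂ e^(−t/τ₂))/(τ₁ − τ₂)].
At t = 31.8: e^(−t/τ₁) = 0.080950, e^(−t/τ₂) = 0.42347.
C₂ = 2.78·[1 − (12.650·0.080950 − 37.009·0.42347)/(-24.359)] = 2.78·0.39865 = 1.1083 g/L.

1.11 g/L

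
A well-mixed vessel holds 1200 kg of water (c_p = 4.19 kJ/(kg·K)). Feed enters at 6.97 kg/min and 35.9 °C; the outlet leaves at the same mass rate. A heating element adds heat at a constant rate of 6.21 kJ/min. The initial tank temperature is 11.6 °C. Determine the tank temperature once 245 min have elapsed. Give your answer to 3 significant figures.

M c_p dT/dt = ṁ c_p (T_in − T) + Q̇.
Rearrange: dT/dt = (T_ss − T)/τ with τ = M/ṁ = 172.17 min and T_ss = T_in + Q̇/(ṁ c_p) = 36.113 °C.
Integrating: T(t) = T_ss + (T₀ − T_ss) e^(−t/τ).
T(245) = 36.113 + (-24.513)·e^(−245/172.17) = 36.113 + (-24.513)·0.24098 = 30.206 °C.

30.2 °C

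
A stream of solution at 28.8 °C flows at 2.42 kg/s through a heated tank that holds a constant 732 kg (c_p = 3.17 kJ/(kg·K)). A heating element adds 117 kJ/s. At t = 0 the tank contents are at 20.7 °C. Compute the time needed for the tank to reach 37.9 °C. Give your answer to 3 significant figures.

403 s

First-law balance (no shaft work): M c_p dT/dt = ṁ c_p (T_in − T) + 117.
τ = M/ṁ = 302.48 s; T_ss = T_in + Q̇/(ṁ c_p) = 44.051 °C.
T(t) = T_ss + (T₀ − T_ss) e^(−t/τ). Set T = 37.9:
e^(−t/τ) = (37.9 − 44.051)/(20.7 − 44.051) = 0.26343
t = −302.48 · ln(0.26343) = 403.50 s.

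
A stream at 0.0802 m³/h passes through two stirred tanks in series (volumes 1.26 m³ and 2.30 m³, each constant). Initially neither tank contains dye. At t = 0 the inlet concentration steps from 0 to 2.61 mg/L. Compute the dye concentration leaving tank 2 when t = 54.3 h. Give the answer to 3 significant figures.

Each tank obeys Vᵢ dCᵢ/dt = Q(Cᵢ₋₁ − Cᵢ), so τᵢ = Vᵢ/Q.
τ₁ = 1.26/0.0802 = 15.711 h; τ₂ = 2.30/0.0802 = 28.678 h.
Tank 1: C₁ = C_in(1 − e^(−t/τ₁)). Tank 2 (τ₁ ≠ τ₂): C₂ = C_in[1 − (τ₁ e^(−t/τ₁) − τ₂ e^(−t/τ₂))/(τ₁ − τ₂)].
At t = 54.3: e^(−t/τ₁) = 0.031548, e^(−t/τ₂) = 0.15056.
C₂ = 2.61·[1 − (15.711·0.031548 − 28.678·0.15056)/(-12.968)] = 2.61·0.70526 = 1.8407 mg/L.

1.84 mg/L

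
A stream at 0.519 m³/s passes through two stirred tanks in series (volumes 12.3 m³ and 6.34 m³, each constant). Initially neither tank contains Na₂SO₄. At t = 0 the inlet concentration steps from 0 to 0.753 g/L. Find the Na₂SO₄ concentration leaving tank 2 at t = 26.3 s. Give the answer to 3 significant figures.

Species balance on tank i: dCᵢ/dt = (Cᵢ₋₁ − Cᵢ)/τᵢ with τᵢ = Vᵢ/Q.
τ₁ = 12.3/0.519 = 23.699 s; τ₂ = 6.34/0.519 = 12.216 s.
Solving the cascade with C₁(0)=C₂(0)=0 gives C₂(t) = C_in[1 − (τ₁ e^(−t/τ₁) − τ₂ e^(−t/τ₂))/(τ₁ − τ₂)].
At t = 26.3: e^(−t/τ₁) = 0.32965, e^(−t/τ₂) = 0.11614.
C₂ = 0.753·[1 − (23.699·0.32965 − 12.216·0.11614)/(11.484)] = 0.753·0.44323 = 0.33375 g/L.

0.334 g/L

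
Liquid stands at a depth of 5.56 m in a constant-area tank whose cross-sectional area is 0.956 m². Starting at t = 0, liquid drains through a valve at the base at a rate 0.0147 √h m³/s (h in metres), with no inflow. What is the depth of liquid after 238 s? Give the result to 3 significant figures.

0.279 m

Accumulation of liquid (constant cross-section A): A dh/dt = −0.0147 √h.
∫ h^(−1/2) dh = −(0.0147/A) ∫ dt, giving 2√h = 2√h₀ − (0.0147/A) t.
√h = √5.56 − 0.0147·238/(2·0.956) = 2.3580 − 1.8298 = 0.52815.
h = 0.52815² = 0.27895 m.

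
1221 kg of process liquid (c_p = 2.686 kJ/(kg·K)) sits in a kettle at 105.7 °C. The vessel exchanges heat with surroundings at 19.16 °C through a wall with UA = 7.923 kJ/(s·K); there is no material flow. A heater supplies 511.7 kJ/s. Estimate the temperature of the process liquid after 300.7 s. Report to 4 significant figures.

Heat balance on the well-mixed liquid: M c_p dT/dt = −UA(T − T_amb) + Q̇.
dT/dt = (T_ss − T)/τ with T_ss = T_amb + Q̇/UA = 19.16 + 511.7/7.923 = 83.7441 °C, τ = M c_p/UA = 1221·2.686/7.923 = 413.935 s.
T approaches T_ss exponentially: T(t) = T_ss + (T₀ − T_ss) e^(−t/τ).
T(300.7) = 83.7441 + (21.9559)·0.483626 = 94.3626 °C.

94.36 °C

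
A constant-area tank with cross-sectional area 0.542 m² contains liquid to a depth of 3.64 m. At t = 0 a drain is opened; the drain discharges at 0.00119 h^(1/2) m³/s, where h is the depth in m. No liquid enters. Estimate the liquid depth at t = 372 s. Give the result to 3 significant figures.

2.25 m

A dh/dt = −Q_out = −0.00119 √h.
This is separable: 2 d(√h)/dt = −0.00119/A, so √h = √h₀ − (0.00119/(2A)) t.
√h = √3.64 − 0.00119·372/(2·0.542) = 1.9079 − 0.40838 = 1.4995.
h = 1.4995² = 2.2485 m.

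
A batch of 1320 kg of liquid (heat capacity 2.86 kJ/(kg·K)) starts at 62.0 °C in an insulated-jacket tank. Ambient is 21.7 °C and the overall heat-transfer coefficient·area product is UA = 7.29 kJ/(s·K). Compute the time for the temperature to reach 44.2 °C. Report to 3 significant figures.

Lumped-capacitance energy balance: M c_p dT/dt = UA(T_amb − T).
τ = M c_p/UA = 517.86 s; T_ss = T_amb = 21.700 °C.
T(t) = T_ss + (T₀ − T_ss)e^(−t/τ); set T = 44.2:
t = −τ ln[(T − T_ss)/(T₀ − T_ss)] = −517.86 · ln(0.55831) = 301.83 s.

302 s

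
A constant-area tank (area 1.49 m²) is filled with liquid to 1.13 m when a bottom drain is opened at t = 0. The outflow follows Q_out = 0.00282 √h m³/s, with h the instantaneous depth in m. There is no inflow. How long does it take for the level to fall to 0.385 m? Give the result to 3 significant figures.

468 s

A dh/dt = −Q_out = −0.00282 √h.
This is separable: 2 d(√h)/dt = −0.00282/A, so √h = √h₀ − (0.00282/(2A)) t.
t = 2A(√h₀ − √h)/0.00282 = 2·1.49·(√1.13 − √0.385)/0.00282
  = 2.9800 × (1.0630 − 0.62048) / 0.00282 = 467.64 s.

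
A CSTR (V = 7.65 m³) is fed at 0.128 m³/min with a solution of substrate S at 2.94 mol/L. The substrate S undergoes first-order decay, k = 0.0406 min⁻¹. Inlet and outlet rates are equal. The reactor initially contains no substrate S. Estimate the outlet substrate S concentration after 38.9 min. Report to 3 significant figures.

Accumulation = in − out − consumed: V dC/dt = Q C_in − Q C − k V C.
This is linear with rate a = Q/V + k = 0.057332 min⁻¹.
C_ss = Q C_in/(Q + kV) = 0.85802 mol/L; C(t) = C_ss + (C₀ − C_ss) e^(−a t).
C(38.9) = 0.85802 + (-0.85802)·e^(−0.057332·38.9) = 0.85802 + (-0.85802)·0.10751 = 0.76578 mol/L.

0.766 mol/L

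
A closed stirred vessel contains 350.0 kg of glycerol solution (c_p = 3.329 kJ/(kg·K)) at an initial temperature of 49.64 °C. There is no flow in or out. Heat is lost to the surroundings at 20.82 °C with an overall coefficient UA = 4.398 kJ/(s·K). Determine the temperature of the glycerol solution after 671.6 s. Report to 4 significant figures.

23.10 °C

M c_p dT/dt = −UA(T − T_amb).
dT/dt = (T_ss − T)/τ with T_ss = T_amb = 20.8200 °C, τ = M c_p/UA = 350.0·3.329/4.398 = 264.927 s.
Integrating: T(t) = T_ss + (T₀ − T_ss) e^(−t/τ).
T(671.6) = 20.8200 + (28.8200)·0.0792589 = 23.1042 °C.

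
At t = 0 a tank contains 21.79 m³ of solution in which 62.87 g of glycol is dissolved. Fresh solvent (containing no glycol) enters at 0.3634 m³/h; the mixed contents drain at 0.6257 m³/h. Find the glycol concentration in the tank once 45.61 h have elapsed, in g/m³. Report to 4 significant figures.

0.9572 g/m³

Total volume: dV/dt = Q_in − Q_out = -0.262300 m³/h, so V(t) = 21.79 − 0.262300 t and V(45.61) = 9.82650 m³.
Solute balance: dm/dt = 0 − Q_out C = −Q_out m/V(t).
dm/m = −Q_out dt/(V₀ − 0.262300 t); integrating gives ln(m/m₀) = −(Q_out/(Q_in−Q_out)) ln(V/V₀).
m = m₀ (V₀/V)^(Q_out/(Q_in−Q_out)) = 62.87 × (21.79/9.82650)^(-2.38544) = 9.40632 g.
C = m/V = 9.40632/9.82650 = 0.957241 g/m³.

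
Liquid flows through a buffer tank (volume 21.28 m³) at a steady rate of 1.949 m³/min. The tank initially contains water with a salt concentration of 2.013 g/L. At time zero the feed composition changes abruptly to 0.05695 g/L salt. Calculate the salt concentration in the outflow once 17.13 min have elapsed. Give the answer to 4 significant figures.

0.4643 g/L

Mass balance on the solute (V constant): V dC/dt = Q(C_in − C).
Time constant τ = V/Q = 21.28/1.949 = 10.9184 min.
Solution: C(t) = C_in + (C₀ − C_in) e^(−t/τ).
C(17.13) = 0.05695 + (2.013 − 0.05695)·e^(−17.13/10.9184) = 0.05695 + (1.95605)·0.208272 = 0.464341 g/L.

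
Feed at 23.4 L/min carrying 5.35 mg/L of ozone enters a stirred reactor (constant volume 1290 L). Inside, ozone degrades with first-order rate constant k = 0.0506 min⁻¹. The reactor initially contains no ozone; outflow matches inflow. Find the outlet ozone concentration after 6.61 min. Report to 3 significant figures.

V dC/dt = Q(C_in − C) − k V C.
dC/dt = (Q/V) C_in − (Q/V + k) C; effective rate a = Q/V + k = 0.018140 + 0.0506 = 0.068740 min⁻¹.
C_ss = Q C_in/(Q + kV) = 1.4118 mg/L; C(t) = C_ss + (C₀ − C_ss) e^(−a t).
C(6.61) = 1.4118 + (-1.4118)·e^(−0.068740·6.61) = 1.4118 + (-1.4118)·0.63485 = 0.51552 mg/L.

0.516 mg/L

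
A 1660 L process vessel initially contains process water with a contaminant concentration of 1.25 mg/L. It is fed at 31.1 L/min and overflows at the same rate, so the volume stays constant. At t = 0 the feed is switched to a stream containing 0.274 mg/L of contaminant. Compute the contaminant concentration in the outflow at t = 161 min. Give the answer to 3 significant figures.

Transient balance on the dissolved component: V dC/dt = Q(C_in − C).
Time constant τ = V/Q = 1660/31.1 = 53.376 min.
This is linear first-order; C(t) = C_in + (C₀ − C_in) e^(−t/τ).
C(161) = 0.274 + (1.25 − 0.274)·e^(−161/53.376) = 0.274 + (0.97600)·0.048981 = 0.32181 mg/L.

0.322 mg/L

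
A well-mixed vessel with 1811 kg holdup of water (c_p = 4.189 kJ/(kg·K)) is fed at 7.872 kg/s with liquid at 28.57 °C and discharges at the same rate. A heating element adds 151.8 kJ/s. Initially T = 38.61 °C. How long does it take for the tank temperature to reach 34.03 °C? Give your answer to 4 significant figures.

M c_p dT/dt = ṁ c_p (T_in − T) + Q̇.
τ = M/ṁ = 230.056 s; T_ss = T_in + Q̇/(ṁ c_p) = 33.1734 °C.
T(t) = T_ss + (T₀ − T_ss) e^(−t/τ). Set T = 34.03:
e^(−t/τ) = (34.03 − 33.1734)/(38.61 − 33.1734) = 0.157566
t = −230.056 · ln(0.157566) = 425.123 s.

425.1 s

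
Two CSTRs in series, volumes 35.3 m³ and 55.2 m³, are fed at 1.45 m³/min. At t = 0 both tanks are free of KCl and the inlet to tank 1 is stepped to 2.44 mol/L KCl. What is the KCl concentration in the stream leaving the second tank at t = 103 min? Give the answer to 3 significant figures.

Time constants: τᵢ = Vᵢ/Q for each well-mixed tank.
τ₁ = 35.3/1.45 = 24.345 min; τ₂ = 55.2/1.45 = 38.069 min.
Solving the cascade with C₁(0)=C₂(0)=0 gives C₂(t) = C_in[1 − (τ₁ e^(−t/τ₁) − τ₂ e^(−t/τ₂))/(τ₁ − τ₂)].
At t = 103: e^(−t/τ₁) = 0.014540, e^(−t/τ₂) = 0.066829.
C₂ = 2.44·[1 − (24.345·0.014540 − 38.069·0.066829)/(-13.724)] = 2.44·0.84042 = 2.0506 mol/L.

2.05 mol/L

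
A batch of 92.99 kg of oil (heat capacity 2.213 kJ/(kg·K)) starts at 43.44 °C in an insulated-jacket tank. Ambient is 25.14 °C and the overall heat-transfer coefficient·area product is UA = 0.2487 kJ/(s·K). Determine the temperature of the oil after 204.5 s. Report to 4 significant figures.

Unsteady energy balance on the tank contents: M c_p dT/dt = −UA(T − T_amb).
dT/dt = (T_ss − T)/τ with T_ss = T_amb = 25.1400 °C, τ = M c_p/UA = 92.99·2.213/0.2487 = 827.450 s.
T approaches T_ss exponentially: T(t) = T_ss + (T₀ − T_ss) e^(−t/τ).
T(204.5) = 25.1400 + (18.3000)·0.781028 = 39.4328 °C.

39.43 °C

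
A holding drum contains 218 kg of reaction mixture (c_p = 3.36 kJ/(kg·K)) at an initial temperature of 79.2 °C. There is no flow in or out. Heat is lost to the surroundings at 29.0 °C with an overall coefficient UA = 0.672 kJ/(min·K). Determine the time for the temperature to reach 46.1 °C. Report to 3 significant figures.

1170 min

Lumped-capacitance energy balance: M c_p dT/dt = UA(T_amb − T).
τ = M c_p/UA = 1090.0 min; T_ss = T_amb = 29.000 °C.
T(t) = T_ss + (T₀ − T_ss)e^(−t/τ); set T = 46.1:
t = −τ ln[(T − T_ss)/(T₀ − T_ss)] = −1090.0 · ln(0.34064) = 1173.9 min.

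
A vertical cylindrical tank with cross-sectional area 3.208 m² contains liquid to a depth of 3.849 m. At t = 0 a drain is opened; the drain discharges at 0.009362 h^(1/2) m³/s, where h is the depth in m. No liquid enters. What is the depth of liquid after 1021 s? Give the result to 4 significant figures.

0.2229 m

A dh/dt = −Q_out = −0.009362 √h.
Separate and integrate: 2(√h − √h₀) = −(0.009362/A) t.
√h = √3.849 − 0.009362·1021/(2·3.208) = 1.96189 − 1.48981 = 0.472080.
h = 0.472080² = 0.222859 m.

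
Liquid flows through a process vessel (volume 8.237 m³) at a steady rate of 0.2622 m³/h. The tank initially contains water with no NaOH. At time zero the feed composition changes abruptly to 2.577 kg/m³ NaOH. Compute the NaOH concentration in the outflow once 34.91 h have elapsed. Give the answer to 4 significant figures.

Mass balance on the solute (V constant): V dC/dt = Q(C_in − C).
Time constant τ = V/Q = 8.237/0.2622 = 31.4150 h.
C approaches C_in exponentially: C(t) = C_in + (C₀ − C_in) e^(−t/τ).
C(34.91) = 2.577 + (0 − 2.577)·e^(−34.91/31.4150) = 2.577 + (-2.57700)·0.329146 = 1.72879 kg/m³.

1.729 kg/m³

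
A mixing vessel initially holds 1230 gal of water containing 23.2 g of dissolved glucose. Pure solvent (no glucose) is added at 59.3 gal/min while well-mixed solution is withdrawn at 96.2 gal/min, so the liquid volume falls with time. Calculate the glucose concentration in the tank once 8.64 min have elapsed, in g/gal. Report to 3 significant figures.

Let m(t) be the amount of glucose. Volume: V(t) = V₀ + (Q_in − Q_out) t = 1230 − 36.900 t; V(8.64) = 911.18 gal.
Solute balance: dm/dt = 0 − Q_out C = −Q_out m/V(t).
dm/m = −Q_out dt/(V₀ − 36.900 t); integrating gives ln(m/m₀) = −(Q_out/(Q_in−Q_out)) ln(V/V₀).
m = m₀ (V₀/V)^(Q_out/(Q_in−Q_out)) = 23.2 × (1230/911.18)^(-2.6070) = 10.612 g.
C = m/V = 10.612/911.18 = 0.011646 g/gal.

0.0116 g/gal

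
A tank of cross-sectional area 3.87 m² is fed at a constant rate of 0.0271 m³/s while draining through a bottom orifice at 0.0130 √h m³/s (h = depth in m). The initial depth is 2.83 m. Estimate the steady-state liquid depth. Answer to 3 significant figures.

4.35 m

Unsteady balance on liquid volume: A dh/dt = Q_in − 0.0130 √h. At steady state dh/dt = 0:
Q_in = 0.0130 √h_ss ⇒ √h_ss = 0.0271/0.0130 = 2.0846.
h_ss = 2.0846² = 4.3456 m. (Since h₀ = 2.83 m < h_ss, the level will rise toward this value.)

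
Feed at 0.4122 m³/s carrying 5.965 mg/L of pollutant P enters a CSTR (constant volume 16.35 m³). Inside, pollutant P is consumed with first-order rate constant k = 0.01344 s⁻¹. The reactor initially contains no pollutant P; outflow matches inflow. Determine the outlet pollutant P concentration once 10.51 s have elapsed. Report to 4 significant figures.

1.299 mg/L

V dC/dt = Q(C_in − C) − k V C.
dC/dt = (Q/V) C_in − (Q/V + k) C; effective rate a = Q/V + k = 0.0252110 + 0.01344 = 0.0386510 s⁻¹.
C_ss = Q C_in/(Q + kV) = 3.89081 mg/L; C(t) = C_ss + (C₀ − C_ss) e^(−a t).
C(10.51) = 3.89081 + (-3.89081)·e^(−0.0386510·10.51) = 3.89081 + (-3.89081)·0.666162 = 1.29890 mg/L.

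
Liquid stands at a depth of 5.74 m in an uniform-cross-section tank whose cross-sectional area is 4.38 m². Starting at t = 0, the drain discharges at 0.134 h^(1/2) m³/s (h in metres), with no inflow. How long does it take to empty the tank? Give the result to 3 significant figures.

Accumulation of liquid (constant cross-section A): A dh/dt = −0.134 √h.
This is separable: 2 d(√h)/dt = −0.134/A, so √h = √h₀ − (0.134/(2A)) t.
Tank is empty when √h = 0: t_empty = 2A√h₀/0.134.
t_empty = 2·4.38·√5.74/0.134 = 8.7600·2.3958/0.134 = 156.62 s.

157 s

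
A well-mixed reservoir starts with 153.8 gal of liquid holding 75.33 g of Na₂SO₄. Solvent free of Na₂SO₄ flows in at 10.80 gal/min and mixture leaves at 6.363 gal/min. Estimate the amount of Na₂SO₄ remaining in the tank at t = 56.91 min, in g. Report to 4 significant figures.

18.70 g

Total volume: dV/dt = Q_in − Q_out = 4.43700 gal/min, so V(t) = 153.8 + 4.43700 t and V(56.91) = 406.310 gal.
Species balance (pure solvent in): dm/dt = −Q_out · m/V(t).
Separate: dm/m = −Q_out dt/V(t) ⇒ ln(m/m₀) = −(Q_out/(Q_in−Q_out)) ln(V/V₀).
m = m₀ (V₀/V)^(Q_out/(Q_in−Q_out)) = 75.33 × (153.8/406.310)^(1.43408) = 18.7038 g.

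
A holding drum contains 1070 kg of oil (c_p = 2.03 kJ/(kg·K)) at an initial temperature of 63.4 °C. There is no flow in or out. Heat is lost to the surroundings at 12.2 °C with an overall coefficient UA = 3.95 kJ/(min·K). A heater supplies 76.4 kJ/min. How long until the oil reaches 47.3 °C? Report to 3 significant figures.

M c_p dT/dt = −UA(T − T_amb) + Q̇.
τ = M c_p/UA = 549.90 min; T_ss = T_amb + Q̇/UA = 12.2 + 76.4/3.95 = 31.542 °C.
T(t) = T_ss + (T₀ − T_ss)e^(−t/τ); set T = 47.3:
t = −τ ln[(T − T_ss)/(T₀ − T_ss)] = −549.90 · ln(0.49464) = 387.09 min.

387 min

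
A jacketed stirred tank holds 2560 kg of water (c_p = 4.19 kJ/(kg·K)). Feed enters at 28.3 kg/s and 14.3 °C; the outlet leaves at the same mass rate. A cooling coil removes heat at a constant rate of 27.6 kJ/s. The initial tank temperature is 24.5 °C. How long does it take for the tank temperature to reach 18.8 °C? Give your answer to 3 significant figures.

71.5 s

Unsteady energy balance on the tank contents: M c_p dT/dt = ṁ c_p (T_in − T) − 27.6.
τ = M/ṁ = 90.459 s; T_ss = T_in − Q̇/(ṁ c_p) = 14.067 °C.
T(t) = T_ss + (T₀ − T_ss) e^(−t/τ). Set T = 18.8:
e^(−t/τ) = (18.8 − 14.067)/(24.5 − 14.067) = 0.45364
t = −90.459 · ln(0.45364) = 71.503 s.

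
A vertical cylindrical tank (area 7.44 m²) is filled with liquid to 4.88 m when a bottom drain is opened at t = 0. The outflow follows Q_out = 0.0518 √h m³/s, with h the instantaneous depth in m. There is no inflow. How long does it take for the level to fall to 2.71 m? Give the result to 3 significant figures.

With no inflow, A dh/dt = −0.0518 √h.
Separate and integrate: 2(√h − √h₀) = −(0.0518/A) t.
t = 2A(√h₀ − √h)/0.0518 = 2·7.44·(√4.88 − √2.71)/0.0518
  = 14.880 × (2.2091 − 1.6462) / 0.0518 = 161.69 s.

162 s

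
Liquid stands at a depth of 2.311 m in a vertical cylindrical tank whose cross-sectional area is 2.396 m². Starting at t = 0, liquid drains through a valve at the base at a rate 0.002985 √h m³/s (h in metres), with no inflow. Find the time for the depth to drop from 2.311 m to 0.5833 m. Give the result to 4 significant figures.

Accumulation of liquid (constant cross-section A): A dh/dt = −0.002985 √h.
∫ h^(−1/2) dh = −(0.002985/A) ∫ dt, giving 2√h = 2√h₀ − (0.002985/A) t.
t = 2A(√h₀ − √h)/0.002985 = 2·2.396·(√2.311 − √0.5833)/0.002985
  = 4.79200 × (1.52020 − 0.763741) / 0.002985 = 1214.39 s.

1214 s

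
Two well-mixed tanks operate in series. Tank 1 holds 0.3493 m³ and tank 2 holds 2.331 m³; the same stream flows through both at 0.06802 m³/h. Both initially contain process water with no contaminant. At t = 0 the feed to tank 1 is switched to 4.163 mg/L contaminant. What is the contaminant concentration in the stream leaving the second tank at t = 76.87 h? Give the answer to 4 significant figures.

3.643 mg/L

Each tank obeys Vᵢ dCᵢ/dt = Q(Cᵢ₋₁ − Cᵢ), so τᵢ = Vᵢ/Q.
τ₁ = 0.3493/0.06802 = 5.13525 h; τ₂ = 2.331/0.06802 = 34.2693 h.
Solving the cascade with C₁(0)=C₂(0)=0 gives C₂(t) = C_in[1 − (τ₁ e^(−t/τ₁) − τ₂ e^(−t/τ₂))/(τ₁ − τ₂)].
At t = 76.87: e^(−t/τ₁) = 3.15511e-07, e^(−t/τ₂) = 0.106128.
C₂ = 4.163·[1 − (5.13525·3.15511e-07 − 34.2693·0.106128)/(-29.1341)] = 4.163·0.875166 = 3.64332 mg/L.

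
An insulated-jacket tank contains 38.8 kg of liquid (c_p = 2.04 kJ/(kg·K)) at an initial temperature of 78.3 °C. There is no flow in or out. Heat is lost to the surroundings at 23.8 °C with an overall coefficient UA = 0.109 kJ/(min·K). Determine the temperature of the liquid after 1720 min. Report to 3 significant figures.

28.9 °C

M c_p dT/dt = −UA(T − T_amb).
dT/dt = (T_ss − T)/τ with T_ss = T_amb = 23.800 °C, τ = M c_p/UA = 38.8·2.04/0.109 = 726.17 min.
Integrating: T(t) = T_ss + (T₀ − T_ss) e^(−t/τ).
T(1720) = 23.800 + (54.500)·0.093611 = 28.902 °C.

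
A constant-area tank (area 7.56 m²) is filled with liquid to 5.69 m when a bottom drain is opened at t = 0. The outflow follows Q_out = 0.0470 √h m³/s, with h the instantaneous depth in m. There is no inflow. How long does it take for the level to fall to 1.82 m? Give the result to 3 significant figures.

333 s

With no inflow, A dh/dt = −0.0470 √h.
Separate and integrate: 2(√h − √h₀) = −(0.0470/A) t.
t = 2A(√h₀ − √h)/0.0470 = 2·7.56·(√5.69 − √1.82)/0.0470
  = 15.120 × (2.3854 − 1.3491) / 0.0470 = 333.38 s.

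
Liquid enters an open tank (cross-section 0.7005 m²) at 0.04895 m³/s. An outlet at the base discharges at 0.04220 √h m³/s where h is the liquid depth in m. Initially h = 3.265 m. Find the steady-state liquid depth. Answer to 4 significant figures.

A dh/dt = Q_in − 0.04220 √h. Steady state requires inflow = outflow:
Q_in = 0.04220 √h_ss ⇒ √h_ss = 0.04895/0.04220 = 1.15995.
h_ss = 1.15995² = 1.34549 m. (Since h₀ = 3.265 m > h_ss, the level will fall toward this value.)

1.345 m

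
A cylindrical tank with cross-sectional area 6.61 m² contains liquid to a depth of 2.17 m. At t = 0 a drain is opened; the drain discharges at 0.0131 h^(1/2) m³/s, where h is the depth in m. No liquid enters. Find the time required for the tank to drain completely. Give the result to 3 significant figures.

1490 s

A dh/dt = −Q_out = −0.0131 √h.
∫ h^(−1/2) dh = −(0.0131/A) ∫ dt, giving 2√h = 2√h₀ − (0.0131/A) t.
Set h = 0: 2√h₀ = (0.0131/A) t_empty ⇒ t_empty = 2A√h₀/0.0131.
t_empty = 2·6.61·√2.17/0.0131 = 13.220·1.4731/0.0131 = 1486.6 s.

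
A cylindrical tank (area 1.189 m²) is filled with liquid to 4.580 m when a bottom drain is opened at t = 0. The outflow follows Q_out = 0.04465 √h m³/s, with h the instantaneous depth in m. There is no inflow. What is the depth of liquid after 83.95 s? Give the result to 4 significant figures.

A dh/dt = −Q_out = −0.04465 √h.
Separate and integrate: 2(√h − √h₀) = −(0.04465/A) t.
√h = √4.580 − 0.04465·83.95/(2·1.189) = 2.14009 − 1.57627 = 0.563825.
h = 0.563825² = 0.317898 m.

0.3179 m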